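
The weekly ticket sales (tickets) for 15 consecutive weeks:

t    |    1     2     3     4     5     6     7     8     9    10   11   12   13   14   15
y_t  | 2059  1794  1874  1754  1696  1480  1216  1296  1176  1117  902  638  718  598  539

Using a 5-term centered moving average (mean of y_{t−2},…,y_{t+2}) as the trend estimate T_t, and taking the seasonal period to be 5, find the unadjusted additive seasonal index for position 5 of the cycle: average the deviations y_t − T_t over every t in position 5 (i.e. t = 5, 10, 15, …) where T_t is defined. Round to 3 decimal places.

Season position 5 occurs at t = 5, 10 (where T_t is defined).
t=5: T_5 = 1604.00000; y_5 − T_5 = 1696 − 1604.00000 = 92.00000
t=10: T_10 = 1025.80000; y_10 − T_10 = 1117 − 1025.80000 = 91.20000
Mean deviation: (92.00000 + 91.20000) / 2 = 91.600

91.600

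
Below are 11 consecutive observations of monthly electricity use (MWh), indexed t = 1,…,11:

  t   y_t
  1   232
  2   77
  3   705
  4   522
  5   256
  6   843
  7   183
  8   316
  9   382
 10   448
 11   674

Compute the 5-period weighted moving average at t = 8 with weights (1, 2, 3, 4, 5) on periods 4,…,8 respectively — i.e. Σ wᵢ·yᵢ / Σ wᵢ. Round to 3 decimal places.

Weighted sum: 1·522 + 2·256 + 3·843 + 4·183 + 5·316 = 522 + 512 + 2529 + 732 + 1580 = 5875
Weight total: 1 + 2 + 3 + 4 + 5 = 15
WMA = 5875 / 15 = 391.667

391.667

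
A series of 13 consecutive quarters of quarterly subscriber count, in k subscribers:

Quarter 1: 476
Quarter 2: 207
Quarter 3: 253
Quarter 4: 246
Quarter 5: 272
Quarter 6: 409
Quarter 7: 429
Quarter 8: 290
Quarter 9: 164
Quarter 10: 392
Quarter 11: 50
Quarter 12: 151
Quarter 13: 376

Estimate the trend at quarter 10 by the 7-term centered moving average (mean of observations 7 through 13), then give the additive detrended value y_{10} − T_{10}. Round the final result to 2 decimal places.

Trend T_10 = (429 + 290 + 164 + 392 + 50 + 151 + 376) / 7 = 1852/7 = 264.5714
Detrended value: 392 − 264.5714 = 127.43

127.43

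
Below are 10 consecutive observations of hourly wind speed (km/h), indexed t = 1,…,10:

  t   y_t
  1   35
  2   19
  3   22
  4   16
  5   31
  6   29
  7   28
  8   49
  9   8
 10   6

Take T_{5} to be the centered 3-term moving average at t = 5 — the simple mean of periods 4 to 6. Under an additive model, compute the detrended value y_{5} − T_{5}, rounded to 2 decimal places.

5.67

Trend T_5 = (16 + 31 + 29) / 3 = 76/3 = 25.3333
Detrended value: 31 − 25.3333 = 5.67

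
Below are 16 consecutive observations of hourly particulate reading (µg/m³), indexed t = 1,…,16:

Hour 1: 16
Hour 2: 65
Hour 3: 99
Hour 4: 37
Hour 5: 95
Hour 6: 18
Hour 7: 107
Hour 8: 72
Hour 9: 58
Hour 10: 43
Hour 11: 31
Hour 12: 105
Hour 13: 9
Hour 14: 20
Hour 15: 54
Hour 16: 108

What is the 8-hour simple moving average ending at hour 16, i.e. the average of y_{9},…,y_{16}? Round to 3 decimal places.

53.500

Sum of periods 9–16: 58 + 43 + 31 + 105 + 9 + 20 + 54 + 108 = 428
Divide by 8: 428 / 8 = 53.500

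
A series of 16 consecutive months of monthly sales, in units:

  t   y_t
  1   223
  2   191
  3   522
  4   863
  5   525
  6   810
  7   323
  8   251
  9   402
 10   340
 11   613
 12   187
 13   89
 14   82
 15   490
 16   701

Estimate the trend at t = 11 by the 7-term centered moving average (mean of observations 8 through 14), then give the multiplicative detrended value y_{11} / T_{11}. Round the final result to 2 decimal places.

Trend T_11 = (251 + 402 + 340 + 613 + 187 + 89 + 82) / 7 = 1964/7 = 280.5714
Ratio to trend: 613 / 280.5714 = 2.18

2.18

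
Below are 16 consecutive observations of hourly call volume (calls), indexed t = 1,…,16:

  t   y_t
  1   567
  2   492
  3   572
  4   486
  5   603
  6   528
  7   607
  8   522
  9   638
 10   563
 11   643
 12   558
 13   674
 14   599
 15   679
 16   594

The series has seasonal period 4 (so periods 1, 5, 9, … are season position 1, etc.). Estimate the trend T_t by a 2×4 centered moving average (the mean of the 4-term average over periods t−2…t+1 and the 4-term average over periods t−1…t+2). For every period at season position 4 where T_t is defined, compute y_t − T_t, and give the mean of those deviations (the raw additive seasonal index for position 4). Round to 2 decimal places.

-56.29

Season position 4 occurs at t = 4, 8, 12 (where T_t is defined).
t=4: T_4 = 542.7500; y_4 − T_4 = 486 − 542.7500 = -56.7500
t=8: T_8 = 578.1250; y_8 − T_8 = 522 − 578.1250 = -56.1250
t=12: T_12 = 614.0000; y_12 − T_12 = 558 − 614.0000 = -56.0000
Mean deviation: (-56.7500 + -56.1250 + -56.0000) / 3 = -56.29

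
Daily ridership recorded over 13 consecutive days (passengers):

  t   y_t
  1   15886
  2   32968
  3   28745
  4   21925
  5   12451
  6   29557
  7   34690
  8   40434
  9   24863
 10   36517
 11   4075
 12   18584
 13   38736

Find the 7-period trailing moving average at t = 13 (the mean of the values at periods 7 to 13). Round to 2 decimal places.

Sum of periods 7–13: 34690 + 40434 + 24863 + 36517 + 4075 + 18584 + 38736 = 197899
Divide by 7: 197899 / 7 = 28271.29

28271.29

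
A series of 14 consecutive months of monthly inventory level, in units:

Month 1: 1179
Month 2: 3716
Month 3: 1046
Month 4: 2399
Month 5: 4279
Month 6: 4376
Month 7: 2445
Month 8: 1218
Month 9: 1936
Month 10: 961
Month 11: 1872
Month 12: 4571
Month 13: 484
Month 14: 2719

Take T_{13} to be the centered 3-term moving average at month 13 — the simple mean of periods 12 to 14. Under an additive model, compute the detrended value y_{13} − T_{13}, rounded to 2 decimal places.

-2107.33

Trend T_13 = (4571 + 484 + 2719) / 3 = 7774/3 = 2591.3333
Detrended value: 484 − 2591.3333 = -2107.33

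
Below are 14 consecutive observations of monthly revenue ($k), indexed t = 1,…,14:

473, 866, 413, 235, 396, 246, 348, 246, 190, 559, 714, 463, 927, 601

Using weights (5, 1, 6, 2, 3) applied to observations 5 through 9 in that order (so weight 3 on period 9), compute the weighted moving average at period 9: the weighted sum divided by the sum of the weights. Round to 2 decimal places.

316.24

Weighted sum: 5·396 + 1·246 + 6·348 + 2·246 + 3·190 = 1980 + 246 + 2088 + 492 + 570 = 5376
Weight total: 5 + 1 + 6 + 2 + 3 = 17
WMA = 5376 / 17 = 316.24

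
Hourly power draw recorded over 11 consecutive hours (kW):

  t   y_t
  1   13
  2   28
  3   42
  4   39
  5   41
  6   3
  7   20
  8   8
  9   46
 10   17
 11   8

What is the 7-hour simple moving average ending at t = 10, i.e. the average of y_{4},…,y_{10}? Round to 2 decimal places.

Sum of periods 4–10: 39 + 41 + 3 + 20 + 8 + 46 + 17 = 174
Divide by 7: 174 / 7 = 24.86

24.86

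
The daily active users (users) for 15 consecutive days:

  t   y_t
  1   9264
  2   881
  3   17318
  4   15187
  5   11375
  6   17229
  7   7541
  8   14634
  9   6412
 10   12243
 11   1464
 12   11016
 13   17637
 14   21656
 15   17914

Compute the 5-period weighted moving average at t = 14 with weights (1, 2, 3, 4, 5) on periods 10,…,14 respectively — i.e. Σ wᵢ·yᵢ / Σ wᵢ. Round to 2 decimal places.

Weighted sum: 1·12243 + 2·1464 + 3·11016 + 4·17637 + 5·21656 = 12243 + 2928 + 33048 + 70548 + 108280 = 227047
Weight total: 1 + 2 + 3 + 4 + 5 = 15
WMA = 227047 / 15 = 15136.47

15136.47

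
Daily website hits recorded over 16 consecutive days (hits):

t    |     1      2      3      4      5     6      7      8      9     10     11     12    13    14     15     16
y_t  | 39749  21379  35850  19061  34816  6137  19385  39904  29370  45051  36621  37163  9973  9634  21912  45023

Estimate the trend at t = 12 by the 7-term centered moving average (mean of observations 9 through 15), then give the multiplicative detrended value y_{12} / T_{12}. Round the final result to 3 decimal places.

Trend T_12 = (29370 + 45051 + 36621 + 37163 + 9973 + 9634 + 21912) / 7 = 189724/7 = 27103.42857
Ratio to trend: 37163 / 27103.42857 = 1.371

1.371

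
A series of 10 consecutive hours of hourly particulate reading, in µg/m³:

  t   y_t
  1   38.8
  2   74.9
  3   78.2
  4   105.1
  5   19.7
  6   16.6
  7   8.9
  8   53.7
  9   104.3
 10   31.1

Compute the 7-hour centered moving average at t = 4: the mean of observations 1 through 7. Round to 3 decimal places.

Sum of periods 1–7: 38.8 + 74.9 + 78.2 + 105.1 + 19.7 + 16.6 + 8.9 = 342.2
Divide by 7: 342.2 / 7 = 48.886

48.886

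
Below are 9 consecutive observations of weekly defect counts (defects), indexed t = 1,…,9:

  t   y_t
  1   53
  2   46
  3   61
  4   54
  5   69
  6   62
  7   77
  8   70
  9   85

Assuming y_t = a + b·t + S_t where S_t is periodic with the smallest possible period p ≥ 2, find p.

2

First differences y_{t+1} − y_t: -7, 15, -7, 15, -7, 15, …
The difference pattern repeats every 2 terms and not for any smaller step, so p = 2.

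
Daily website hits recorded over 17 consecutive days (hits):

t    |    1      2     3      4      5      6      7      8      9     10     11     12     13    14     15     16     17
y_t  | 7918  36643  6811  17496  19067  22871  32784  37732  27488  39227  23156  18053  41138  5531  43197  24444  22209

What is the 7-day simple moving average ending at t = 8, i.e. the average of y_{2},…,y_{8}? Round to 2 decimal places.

Sum of periods 2–8: 36643 + 6811 + 17496 + 19067 + 22871 + 32784 + 37732 = 173404
Divide by 7: 173404 / 7 = 24772.00

24772.00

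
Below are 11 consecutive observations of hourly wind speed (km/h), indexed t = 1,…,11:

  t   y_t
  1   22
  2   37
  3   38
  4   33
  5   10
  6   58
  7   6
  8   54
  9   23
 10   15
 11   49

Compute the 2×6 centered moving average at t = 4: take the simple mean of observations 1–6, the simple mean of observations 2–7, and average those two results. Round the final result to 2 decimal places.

31.67

Sum over 1–6: 22 + 37 + 38 + 33 + 10 + 58 = 198
Sum over 2–7: 37 + 38 + 33 + 10 + 58 + 6 = 182
CMA at t=4 = (198 + 182) / (2·6) = 380 / 12 = 31.67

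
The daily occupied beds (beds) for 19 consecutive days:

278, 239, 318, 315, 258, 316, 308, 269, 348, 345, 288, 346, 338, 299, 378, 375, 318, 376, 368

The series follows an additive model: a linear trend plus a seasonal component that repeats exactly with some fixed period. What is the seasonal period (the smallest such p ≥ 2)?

6

First differences y_{t+1} − y_t: -39, 79, -3, -57, 58, -8, -39, 79, -3, -57, 58, -8, -39, 79, …
The difference pattern repeats every 6 terms and not for any smaller step, so p = 6.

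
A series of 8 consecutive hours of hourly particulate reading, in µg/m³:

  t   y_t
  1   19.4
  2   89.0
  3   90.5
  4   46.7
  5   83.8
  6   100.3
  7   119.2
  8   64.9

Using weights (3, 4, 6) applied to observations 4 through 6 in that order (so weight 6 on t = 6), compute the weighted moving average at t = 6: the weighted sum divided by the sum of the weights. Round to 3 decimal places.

Weighted sum: 3·46.7 + 4·83.8 + 6·100.3 = 140.1 + 335.2 + 601.8 = 1077.1
Weight total: 3 + 4 + 6 = 13
WMA = 1077.1 / 13 = 82.854

82.854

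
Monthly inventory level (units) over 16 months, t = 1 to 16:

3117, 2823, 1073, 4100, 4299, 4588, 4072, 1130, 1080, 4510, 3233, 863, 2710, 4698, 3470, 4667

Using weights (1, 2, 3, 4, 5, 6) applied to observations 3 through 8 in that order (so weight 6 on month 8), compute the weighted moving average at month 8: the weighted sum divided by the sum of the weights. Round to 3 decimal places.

3222.000

Weighted sum: 1·1073 + 2·4100 + 3·4299 + 4·4588 + 5·4072 + 6·1130 = 1073 + 8200 + 12897 + 18352 + 20360 + 6780 = 67662
Weight total: 1 + 2 + 3 + 4 + 5 + 6 = 21
WMA = 67662 / 21 = 3222.000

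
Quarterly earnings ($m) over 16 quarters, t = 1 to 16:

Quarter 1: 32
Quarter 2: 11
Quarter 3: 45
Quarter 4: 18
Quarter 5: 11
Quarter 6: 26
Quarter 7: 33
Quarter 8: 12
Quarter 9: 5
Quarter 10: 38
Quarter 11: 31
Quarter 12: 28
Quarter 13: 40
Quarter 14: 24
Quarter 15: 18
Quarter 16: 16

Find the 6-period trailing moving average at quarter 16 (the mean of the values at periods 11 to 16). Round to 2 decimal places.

26.17

Sum of periods 11–16: 31 + 28 + 40 + 24 + 18 + 16 = 157
Divide by 6: 157 / 6 = 26.17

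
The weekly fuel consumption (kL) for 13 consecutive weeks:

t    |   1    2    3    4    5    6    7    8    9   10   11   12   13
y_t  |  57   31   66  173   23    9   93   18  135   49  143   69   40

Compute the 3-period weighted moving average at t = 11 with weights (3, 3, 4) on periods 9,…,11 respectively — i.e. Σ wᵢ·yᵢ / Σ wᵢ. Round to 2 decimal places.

Weighted sum: 3·135 + 3·49 + 4·143 = 405 + 147 + 572 = 1124
Weight total: 3 + 3 + 4 = 10
WMA = 1124 / 10 = 112.40

112.40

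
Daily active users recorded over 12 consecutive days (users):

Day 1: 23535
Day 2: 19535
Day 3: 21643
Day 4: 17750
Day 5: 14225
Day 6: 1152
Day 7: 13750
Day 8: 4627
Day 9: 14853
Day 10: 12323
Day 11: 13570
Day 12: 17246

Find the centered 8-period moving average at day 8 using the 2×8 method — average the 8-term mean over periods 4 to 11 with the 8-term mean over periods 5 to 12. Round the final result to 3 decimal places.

11499.750

Sum over 4–11: 17750 + 14225 + 1152 + 13750 + 4627 + 14853 + 12323 + 13570 = 92250
Sum over 5–12: 14225 + 1152 + 13750 + 4627 + 14853 + 12323 + 13570 + 17246 = 91746
CMA at t=8 = (92250 + 91746) / (2·8) = 183996 / 16 = 11499.750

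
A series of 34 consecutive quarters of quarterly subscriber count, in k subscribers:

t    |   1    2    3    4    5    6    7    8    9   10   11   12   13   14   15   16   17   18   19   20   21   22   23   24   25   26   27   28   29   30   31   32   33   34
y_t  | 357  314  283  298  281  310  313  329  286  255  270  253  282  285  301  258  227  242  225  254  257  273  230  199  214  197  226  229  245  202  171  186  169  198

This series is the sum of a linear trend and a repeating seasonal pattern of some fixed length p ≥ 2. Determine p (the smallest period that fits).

7

First differences y_{t+1} − y_t: -43, -31, 15, -17, 29, 3, 16, -43, -31, 15, -17, 29, 3, 16, -43, -31, …
The difference pattern repeats every 7 terms and not for any smaller step, so p = 7.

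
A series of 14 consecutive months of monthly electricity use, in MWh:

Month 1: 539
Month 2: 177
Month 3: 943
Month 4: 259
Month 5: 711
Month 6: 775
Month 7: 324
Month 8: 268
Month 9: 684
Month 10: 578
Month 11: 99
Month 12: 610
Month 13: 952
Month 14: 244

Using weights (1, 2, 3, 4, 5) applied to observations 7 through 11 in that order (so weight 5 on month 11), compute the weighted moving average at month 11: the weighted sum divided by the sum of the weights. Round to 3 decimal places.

Weighted sum: 1·324 + 2·268 + 3·684 + 4·578 + 5·99 = 324 + 536 + 2052 + 2312 + 495 = 5719
Weight total: 1 + 2 + 3 + 4 + 5 = 15
WMA = 5719 / 15 = 381.267

381.267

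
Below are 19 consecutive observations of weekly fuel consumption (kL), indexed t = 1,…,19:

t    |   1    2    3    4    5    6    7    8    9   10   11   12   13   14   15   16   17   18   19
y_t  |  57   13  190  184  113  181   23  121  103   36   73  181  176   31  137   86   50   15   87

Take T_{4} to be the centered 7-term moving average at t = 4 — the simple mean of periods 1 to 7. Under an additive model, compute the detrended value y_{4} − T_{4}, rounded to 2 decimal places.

Trend T_4 = (57 + 13 + 190 + 184 + 113 + 181 + 23) / 7 = 761/7 = 108.7143
Detrended value: 184 − 108.7143 = 75.29

75.29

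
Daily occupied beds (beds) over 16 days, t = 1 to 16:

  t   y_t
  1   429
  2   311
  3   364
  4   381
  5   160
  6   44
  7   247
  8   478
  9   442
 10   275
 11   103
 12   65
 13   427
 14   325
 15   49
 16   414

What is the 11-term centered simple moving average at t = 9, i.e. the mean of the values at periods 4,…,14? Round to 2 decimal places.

267.91

Sum of periods 4–14: 381 + 160 + 44 + 247 + 478 + 442 + 275 + 103 + 65 + 427 + 325 = 2947
Divide by 11: 2947 / 11 = 267.91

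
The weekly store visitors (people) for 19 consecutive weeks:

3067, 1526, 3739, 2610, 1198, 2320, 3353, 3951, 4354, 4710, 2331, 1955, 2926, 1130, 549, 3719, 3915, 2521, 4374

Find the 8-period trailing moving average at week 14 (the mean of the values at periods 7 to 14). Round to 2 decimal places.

3088.75

Sum of periods 7–14: 3353 + 3951 + 4354 + 4710 + 2331 + 1955 + 2926 + 1130 = 24710
Divide by 8: 24710 / 8 = 3088.75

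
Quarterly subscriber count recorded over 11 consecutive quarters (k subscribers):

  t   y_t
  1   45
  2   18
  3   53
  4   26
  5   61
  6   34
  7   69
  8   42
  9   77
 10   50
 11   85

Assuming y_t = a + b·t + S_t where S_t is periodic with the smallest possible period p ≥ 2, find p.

2

First differences y_{t+1} − y_t: -27, 35, -27, 35, -27, 35, …
The difference pattern repeats every 2 terms and not for any smaller step, so p = 2.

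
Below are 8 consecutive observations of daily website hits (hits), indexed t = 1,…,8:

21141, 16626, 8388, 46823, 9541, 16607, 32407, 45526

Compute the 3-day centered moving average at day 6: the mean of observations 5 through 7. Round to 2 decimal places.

19518.33

Sum of periods 5–7: 9541 + 16607 + 32407 = 58555
Divide by 3: 58555 / 3 = 19518.33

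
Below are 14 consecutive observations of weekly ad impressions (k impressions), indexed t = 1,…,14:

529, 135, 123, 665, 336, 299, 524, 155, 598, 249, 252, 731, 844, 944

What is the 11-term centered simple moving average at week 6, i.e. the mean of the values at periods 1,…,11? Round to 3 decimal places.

Sum of periods 1–11: 529 + 135 + 123 + 665 + 336 + 299 + 524 + 155 + 598 + 249 + 252 = 3865
Divide by 11: 3865 / 11 = 351.364

351.364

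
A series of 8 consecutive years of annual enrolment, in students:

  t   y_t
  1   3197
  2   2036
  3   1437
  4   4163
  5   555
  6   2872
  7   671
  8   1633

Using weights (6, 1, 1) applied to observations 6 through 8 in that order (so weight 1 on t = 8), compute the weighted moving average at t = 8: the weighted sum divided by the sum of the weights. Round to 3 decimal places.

Weighted sum: 6·2872 + 1·671 + 1·1633 = 17232 + 671 + 1633 = 19536
Weight total: 6 + 1 + 1 = 8
WMA = 19536 / 8 = 2442.000

2442.000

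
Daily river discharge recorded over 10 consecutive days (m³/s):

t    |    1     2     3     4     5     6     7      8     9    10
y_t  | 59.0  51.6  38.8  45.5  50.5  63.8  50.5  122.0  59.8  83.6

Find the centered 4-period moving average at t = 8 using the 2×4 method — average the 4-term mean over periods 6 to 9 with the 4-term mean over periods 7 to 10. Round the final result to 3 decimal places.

Sum over 6–9: 63.8 + 50.5 + 122.0 + 59.8 = 296.1
Sum over 7–10: 50.5 + 122.0 + 59.8 + 83.6 = 315.9
CMA at t=8 = (296.1 + 315.9) / (2·4) = 612.0 / 8 = 76.500

76.500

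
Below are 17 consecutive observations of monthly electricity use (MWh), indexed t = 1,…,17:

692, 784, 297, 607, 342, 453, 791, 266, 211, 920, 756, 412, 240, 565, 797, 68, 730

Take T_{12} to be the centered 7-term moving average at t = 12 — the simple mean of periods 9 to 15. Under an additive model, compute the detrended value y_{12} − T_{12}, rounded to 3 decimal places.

-145.286

Trend T_12 = (211 + 920 + 756 + 412 + 240 + 565 + 797) / 7 = 3901/7 = 557.28571
Detrended value: 412 − 557.28571 = -145.286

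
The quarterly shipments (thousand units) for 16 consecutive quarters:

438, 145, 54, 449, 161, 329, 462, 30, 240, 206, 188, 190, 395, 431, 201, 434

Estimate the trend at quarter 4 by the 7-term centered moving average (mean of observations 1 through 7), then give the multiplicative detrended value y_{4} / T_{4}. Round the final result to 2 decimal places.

1.54

Trend T_4 = (438 + 145 + 54 + 449 + 161 + 329 + 462) / 7 = 2038/7 = 291.1429
Ratio to trend: 449 / 291.1429 = 1.54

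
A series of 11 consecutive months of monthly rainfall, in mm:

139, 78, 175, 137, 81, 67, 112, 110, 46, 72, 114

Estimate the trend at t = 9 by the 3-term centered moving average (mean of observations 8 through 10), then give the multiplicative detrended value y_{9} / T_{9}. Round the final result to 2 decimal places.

0.61

Trend T_9 = (110 + 46 + 72) / 3 = 228/3 = 76.0000
Ratio to trend: 46 / 76.0000 = 0.61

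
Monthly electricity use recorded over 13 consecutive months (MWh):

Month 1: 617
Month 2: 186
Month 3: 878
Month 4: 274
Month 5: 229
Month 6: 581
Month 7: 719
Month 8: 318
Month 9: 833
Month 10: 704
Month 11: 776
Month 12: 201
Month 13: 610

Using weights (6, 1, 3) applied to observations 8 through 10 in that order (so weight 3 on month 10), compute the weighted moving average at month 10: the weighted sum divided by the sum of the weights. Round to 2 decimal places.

485.30

Weighted sum: 6·318 + 1·833 + 3·704 = 1908 + 833 + 2112 = 4853
Weight total: 6 + 1 + 3 = 10
WMA = 4853 / 10 = 485.30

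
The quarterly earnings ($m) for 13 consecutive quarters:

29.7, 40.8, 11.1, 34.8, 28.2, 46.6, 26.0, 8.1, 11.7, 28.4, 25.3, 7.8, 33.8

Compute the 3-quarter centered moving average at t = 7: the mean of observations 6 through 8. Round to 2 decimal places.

26.90

Sum of periods 6–8: 46.6 + 26.0 + 8.1 = 80.7
Divide by 3: 80.7 / 3 = 26.90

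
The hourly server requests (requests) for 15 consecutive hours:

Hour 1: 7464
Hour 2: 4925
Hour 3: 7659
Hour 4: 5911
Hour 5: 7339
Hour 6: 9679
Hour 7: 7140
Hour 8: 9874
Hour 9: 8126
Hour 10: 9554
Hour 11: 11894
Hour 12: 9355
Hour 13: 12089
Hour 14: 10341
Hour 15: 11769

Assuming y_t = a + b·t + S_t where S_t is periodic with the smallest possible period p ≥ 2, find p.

5

First differences y_{t+1} − y_t: -2539, 2734, -1748, 1428, 2340, -2539, 2734, -1748, 1428, 2340, -2539, 2734, …
The difference pattern repeats every 5 terms and not for any smaller step, so p = 5.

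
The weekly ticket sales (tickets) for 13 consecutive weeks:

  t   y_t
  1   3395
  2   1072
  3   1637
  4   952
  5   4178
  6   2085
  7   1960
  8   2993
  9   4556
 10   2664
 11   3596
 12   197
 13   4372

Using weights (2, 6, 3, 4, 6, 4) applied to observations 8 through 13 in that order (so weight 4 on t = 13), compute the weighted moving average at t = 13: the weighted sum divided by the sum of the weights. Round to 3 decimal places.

Weighted sum: 2·2993 + 6·4556 + 3·2664 + 4·3596 + 6·197 + 4·4372 = 5986 + 27336 + 7992 + 14384 + 1182 + 17488 = 74368
Weight total: 2 + 6 + 3 + 4 + 6 + 4 = 25
WMA = 74368 / 25 = 2974.720

2974.720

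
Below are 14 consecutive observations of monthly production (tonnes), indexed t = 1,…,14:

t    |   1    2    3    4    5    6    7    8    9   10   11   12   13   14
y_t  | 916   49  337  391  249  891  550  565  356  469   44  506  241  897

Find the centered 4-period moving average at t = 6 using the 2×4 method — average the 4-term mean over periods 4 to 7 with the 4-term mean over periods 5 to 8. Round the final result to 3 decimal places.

Sum over 4–7: 391 + 249 + 891 + 550 = 2081
Sum over 5–8: 249 + 891 + 550 + 565 = 2255
CMA at t=6 = (2081 + 2255) / (2·4) = 4336 / 8 = 542.000

542.000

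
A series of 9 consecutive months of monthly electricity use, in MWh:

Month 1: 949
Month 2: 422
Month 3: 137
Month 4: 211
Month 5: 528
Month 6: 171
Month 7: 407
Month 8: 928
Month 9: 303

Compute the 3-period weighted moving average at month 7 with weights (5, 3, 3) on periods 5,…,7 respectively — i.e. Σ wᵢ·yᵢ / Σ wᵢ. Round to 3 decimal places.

397.636

Weighted sum: 5·528 + 3·171 + 3·407 = 2640 + 513 + 1221 = 4374
Weight total: 5 + 3 + 3 = 11
WMA = 4374 / 11 = 397.636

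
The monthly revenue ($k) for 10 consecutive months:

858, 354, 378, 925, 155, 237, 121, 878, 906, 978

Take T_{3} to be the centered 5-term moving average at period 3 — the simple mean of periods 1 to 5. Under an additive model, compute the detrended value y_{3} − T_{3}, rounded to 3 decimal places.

-156.000

Trend T_3 = (858 + 354 + 378 + 925 + 155) / 5 = 2670/5 = 534.00000
Detrended value: 378 − 534.00000 = -156.000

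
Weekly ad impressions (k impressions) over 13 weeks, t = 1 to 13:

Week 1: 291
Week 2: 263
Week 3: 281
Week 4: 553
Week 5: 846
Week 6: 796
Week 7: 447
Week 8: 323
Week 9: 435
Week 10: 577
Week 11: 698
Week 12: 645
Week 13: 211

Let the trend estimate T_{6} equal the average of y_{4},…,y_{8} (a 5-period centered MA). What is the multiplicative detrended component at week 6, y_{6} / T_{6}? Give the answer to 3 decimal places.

1.342

Trend T_6 = (553 + 846 + 796 + 447 + 323) / 5 = 2965/5 = 593.00000
Ratio to trend: 796 / 593.00000 = 1.342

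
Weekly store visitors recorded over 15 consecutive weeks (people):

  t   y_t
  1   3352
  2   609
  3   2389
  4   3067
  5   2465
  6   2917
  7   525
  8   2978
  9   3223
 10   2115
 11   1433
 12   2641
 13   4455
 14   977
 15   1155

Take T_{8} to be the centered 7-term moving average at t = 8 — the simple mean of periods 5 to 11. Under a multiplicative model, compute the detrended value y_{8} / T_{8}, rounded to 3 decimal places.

1.332

Trend T_8 = (2465 + 2917 + 525 + 2978 + 3223 + 2115 + 1433) / 7 = 15656/7 = 2236.57143
Ratio to trend: 2978 / 2236.57143 = 1.332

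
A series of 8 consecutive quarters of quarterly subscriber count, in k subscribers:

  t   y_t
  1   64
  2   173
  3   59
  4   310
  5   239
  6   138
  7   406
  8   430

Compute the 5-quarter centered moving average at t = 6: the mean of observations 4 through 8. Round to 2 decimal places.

Sum of periods 4–8: 310 + 239 + 138 + 406 + 430 = 1523
Divide by 5: 1523 / 5 = 304.60

304.60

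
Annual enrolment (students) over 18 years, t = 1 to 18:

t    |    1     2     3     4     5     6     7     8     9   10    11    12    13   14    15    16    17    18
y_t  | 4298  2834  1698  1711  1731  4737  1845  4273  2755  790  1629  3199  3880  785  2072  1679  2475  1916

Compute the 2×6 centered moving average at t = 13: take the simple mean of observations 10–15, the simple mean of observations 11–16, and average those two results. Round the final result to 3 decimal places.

Sum over 10–15: 790 + 1629 + 3199 + 3880 + 785 + 2072 = 12355
Sum over 11–16: 1629 + 3199 + 3880 + 785 + 2072 + 1679 = 13244
CMA at t=13 = (12355 + 13244) / (2·6) = 25599 / 12 = 2133.250

2133.250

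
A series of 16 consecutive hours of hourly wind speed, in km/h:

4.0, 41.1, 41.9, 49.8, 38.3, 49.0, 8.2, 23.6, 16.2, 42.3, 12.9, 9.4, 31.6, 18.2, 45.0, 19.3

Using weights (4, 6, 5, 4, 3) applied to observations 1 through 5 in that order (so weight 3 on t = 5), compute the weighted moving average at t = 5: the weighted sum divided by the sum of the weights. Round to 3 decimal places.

Weighted sum: 4·4.0 + 6·41.1 + 5·41.9 + 4·49.8 + 3·38.3 = 16.0 + 246.6 + 209.5 + 199.2 + 114.9 = 786.2
Weight total: 4 + 6 + 5 + 4 + 3 = 22
WMA = 786.2 / 22 = 35.736

35.736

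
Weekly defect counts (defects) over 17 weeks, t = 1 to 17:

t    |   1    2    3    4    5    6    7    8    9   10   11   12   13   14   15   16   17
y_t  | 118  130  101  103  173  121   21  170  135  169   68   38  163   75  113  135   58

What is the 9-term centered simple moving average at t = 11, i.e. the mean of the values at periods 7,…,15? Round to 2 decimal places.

Sum of periods 7–15: 21 + 170 + 135 + 169 + 68 + 38 + 163 + 75 + 113 = 952
Divide by 9: 952 / 9 = 105.78

105.78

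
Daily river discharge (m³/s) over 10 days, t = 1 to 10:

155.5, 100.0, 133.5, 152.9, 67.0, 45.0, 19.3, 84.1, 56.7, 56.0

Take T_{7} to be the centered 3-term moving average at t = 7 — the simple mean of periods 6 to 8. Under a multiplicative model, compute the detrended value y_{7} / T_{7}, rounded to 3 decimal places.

Trend T_7 = (45.0 + 19.3 + 84.1) / 3 = 148.4/3 = 49.46667
Ratio to trend: 19.3 / 49.46667 = 0.390

0.390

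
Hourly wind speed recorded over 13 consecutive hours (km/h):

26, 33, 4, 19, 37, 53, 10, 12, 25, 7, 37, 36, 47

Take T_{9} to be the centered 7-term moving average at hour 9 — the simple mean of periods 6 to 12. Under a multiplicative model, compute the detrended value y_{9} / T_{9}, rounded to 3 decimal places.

Trend T_9 = (53 + 10 + 12 + 25 + 7 + 37 + 36) / 7 = 180/7 = 25.71429
Ratio to trend: 25 / 25.71429 = 0.972

0.972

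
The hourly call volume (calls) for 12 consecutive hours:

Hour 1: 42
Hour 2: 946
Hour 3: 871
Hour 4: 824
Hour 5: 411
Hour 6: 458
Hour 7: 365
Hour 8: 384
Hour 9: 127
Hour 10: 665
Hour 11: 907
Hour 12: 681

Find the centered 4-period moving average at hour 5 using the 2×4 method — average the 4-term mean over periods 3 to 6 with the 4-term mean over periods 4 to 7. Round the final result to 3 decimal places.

Sum over 3–6: 871 + 824 + 411 + 458 = 2564
Sum over 4–7: 824 + 411 + 458 + 365 = 2058
CMA at t=5 = (2564 + 2058) / (2·4) = 4622 / 8 = 577.750

577.750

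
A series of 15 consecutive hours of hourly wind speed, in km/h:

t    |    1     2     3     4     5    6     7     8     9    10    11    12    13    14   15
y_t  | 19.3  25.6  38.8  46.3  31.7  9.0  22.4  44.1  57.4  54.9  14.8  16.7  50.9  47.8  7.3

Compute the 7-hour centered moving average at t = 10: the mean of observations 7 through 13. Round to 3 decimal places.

37.314

Sum of periods 7–13: 22.4 + 44.1 + 57.4 + 54.9 + 14.8 + 16.7 + 50.9 = 261.2
Divide by 7: 261.2 / 7 = 37.314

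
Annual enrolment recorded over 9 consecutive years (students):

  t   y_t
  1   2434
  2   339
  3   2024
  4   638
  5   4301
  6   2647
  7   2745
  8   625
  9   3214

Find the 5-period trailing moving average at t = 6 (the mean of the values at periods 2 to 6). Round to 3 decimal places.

1989.800

Sum of periods 2–6: 339 + 2024 + 638 + 4301 + 2647 = 9949
Divide by 5: 9949 / 5 = 1989.800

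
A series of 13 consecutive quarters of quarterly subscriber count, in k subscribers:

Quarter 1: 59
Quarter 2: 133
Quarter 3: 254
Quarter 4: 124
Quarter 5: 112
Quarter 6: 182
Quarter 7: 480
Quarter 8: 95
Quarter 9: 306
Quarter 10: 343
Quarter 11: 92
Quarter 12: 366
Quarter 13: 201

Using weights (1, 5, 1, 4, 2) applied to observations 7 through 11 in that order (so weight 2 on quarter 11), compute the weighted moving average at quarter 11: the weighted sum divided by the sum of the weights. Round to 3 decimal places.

216.692

Weighted sum: 1·480 + 5·95 + 1·306 + 4·343 + 2·92 = 480 + 475 + 306 + 1372 + 184 = 2817
Weight total: 1 + 5 + 1 + 4 + 2 = 13
WMA = 2817 / 13 = 216.692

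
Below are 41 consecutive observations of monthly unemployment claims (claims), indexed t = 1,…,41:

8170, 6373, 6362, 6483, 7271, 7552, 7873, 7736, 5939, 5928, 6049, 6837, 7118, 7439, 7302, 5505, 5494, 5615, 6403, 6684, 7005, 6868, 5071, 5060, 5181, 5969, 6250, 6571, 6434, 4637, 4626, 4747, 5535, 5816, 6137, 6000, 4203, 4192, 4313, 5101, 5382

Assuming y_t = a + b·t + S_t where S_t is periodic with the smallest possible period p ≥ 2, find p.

First differences y_{t+1} − y_t: -1797, -11, 121, 788, 281, 321, -137, -1797, -11, 121, 788, 281, 321, -137, -1797, -11, …
The difference pattern repeats every 7 terms and not for any smaller step, so p = 7.

7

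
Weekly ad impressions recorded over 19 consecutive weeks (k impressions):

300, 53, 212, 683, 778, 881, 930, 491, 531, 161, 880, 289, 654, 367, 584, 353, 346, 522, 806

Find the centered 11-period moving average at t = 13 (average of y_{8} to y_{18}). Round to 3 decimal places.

Sum of periods 8–18: 491 + 531 + 161 + 880 + 289 + 654 + 367 + 584 + 353 + 346 + 522 = 5178
Divide by 11: 5178 / 11 = 470.727

470.727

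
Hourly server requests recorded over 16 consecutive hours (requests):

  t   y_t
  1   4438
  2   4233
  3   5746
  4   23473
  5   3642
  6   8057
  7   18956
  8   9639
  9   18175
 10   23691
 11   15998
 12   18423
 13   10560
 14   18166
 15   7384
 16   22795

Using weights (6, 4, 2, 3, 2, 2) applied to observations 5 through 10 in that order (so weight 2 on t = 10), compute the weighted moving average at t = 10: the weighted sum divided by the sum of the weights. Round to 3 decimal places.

10770.579

Weighted sum: 6·3642 + 4·8057 + 2·18956 + 3·9639 + 2·18175 + 2·23691 = 21852 + 32228 + 37912 + 28917 + 36350 + 47382 = 204641
Weight total: 6 + 4 + 2 + 3 + 2 + 2 = 19
WMA = 204641 / 19 = 10770.579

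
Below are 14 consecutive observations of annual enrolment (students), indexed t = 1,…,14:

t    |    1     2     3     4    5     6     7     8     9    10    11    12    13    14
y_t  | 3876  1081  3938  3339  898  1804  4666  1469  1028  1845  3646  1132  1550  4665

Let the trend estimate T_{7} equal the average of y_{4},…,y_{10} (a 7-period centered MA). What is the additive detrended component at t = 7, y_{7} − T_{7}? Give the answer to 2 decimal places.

Trend T_7 = (3339 + 898 + 1804 + 4666 + 1469 + 1028 + 1845) / 7 = 15049/7 = 2149.8571
Detrended value: 4666 − 2149.8571 = 2516.14

2516.14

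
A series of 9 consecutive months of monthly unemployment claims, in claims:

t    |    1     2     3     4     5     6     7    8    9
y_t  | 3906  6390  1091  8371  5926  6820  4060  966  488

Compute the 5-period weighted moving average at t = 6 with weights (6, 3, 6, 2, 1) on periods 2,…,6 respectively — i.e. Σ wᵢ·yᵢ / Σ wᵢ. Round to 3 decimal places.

6139.500

Weighted sum: 6·6390 + 3·1091 + 6·8371 + 2·5926 + 1·6820 = 38340 + 3273 + 50226 + 11852 + 6820 = 110511
Weight total: 6 + 3 + 6 + 2 + 1 = 18
WMA = 110511 / 18 = 6139.500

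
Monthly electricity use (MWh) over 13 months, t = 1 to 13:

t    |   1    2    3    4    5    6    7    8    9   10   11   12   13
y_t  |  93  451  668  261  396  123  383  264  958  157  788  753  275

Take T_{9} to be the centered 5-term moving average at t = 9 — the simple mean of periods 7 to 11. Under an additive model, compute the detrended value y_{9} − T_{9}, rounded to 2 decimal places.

448.00

Trend T_9 = (383 + 264 + 958 + 157 + 788) / 5 = 2550/5 = 510.0000
Detrended value: 958 − 510.0000 = 448.00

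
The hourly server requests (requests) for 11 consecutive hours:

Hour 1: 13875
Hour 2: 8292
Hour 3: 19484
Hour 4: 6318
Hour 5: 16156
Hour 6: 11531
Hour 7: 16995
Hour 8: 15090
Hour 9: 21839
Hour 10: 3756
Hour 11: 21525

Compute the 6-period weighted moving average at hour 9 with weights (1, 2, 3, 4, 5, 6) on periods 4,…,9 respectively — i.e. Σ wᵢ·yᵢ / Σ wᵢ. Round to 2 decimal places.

Weighted sum: 1·6318 + 2·16156 + 3·11531 + 4·16995 + 5·15090 + 6·21839 = 6318 + 32312 + 34593 + 67980 + 75450 + 131034 = 347687
Weight total: 1 + 2 + 3 + 4 + 5 + 6 = 21
WMA = 347687 / 21 = 16556.52

16556.52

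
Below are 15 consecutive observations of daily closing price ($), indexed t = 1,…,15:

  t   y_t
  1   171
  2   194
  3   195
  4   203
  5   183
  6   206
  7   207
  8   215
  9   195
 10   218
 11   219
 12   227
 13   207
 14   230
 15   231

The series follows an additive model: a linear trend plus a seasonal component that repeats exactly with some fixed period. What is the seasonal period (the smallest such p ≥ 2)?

First differences y_{t+1} − y_t: 23, 1, 8, -20, 23, 1, 8, -20, 23, 1, …
The difference pattern repeats every 4 terms and not for any smaller step, so p = 4.

4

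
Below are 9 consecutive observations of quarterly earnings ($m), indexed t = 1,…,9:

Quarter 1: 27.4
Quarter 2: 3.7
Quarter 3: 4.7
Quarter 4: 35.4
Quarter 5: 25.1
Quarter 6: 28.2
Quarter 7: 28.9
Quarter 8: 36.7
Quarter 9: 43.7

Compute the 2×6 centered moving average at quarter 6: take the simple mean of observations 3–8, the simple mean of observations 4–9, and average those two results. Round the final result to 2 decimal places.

Sum over 3–8: 4.7 + 35.4 + 25.1 + 28.2 + 28.9 + 36.7 = 159.0
Sum over 4–9: 35.4 + 25.1 + 28.2 + 28.9 + 36.7 + 43.7 = 198.0
CMA at t=6 = (159.0 + 198.0) / (2·6) = 357.0 / 12 = 29.75

29.75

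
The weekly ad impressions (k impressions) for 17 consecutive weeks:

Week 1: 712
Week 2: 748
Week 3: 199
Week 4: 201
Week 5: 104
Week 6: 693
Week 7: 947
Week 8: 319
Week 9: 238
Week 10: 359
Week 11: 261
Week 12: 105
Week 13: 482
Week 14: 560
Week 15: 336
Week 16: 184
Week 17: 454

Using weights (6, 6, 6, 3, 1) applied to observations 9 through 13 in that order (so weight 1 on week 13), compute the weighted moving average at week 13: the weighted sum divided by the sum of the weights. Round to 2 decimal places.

270.23

Weighted sum: 6·238 + 6·359 + 6·261 + 3·105 + 1·482 = 1428 + 2154 + 1566 + 315 + 482 = 5945
Weight total: 6 + 6 + 6 + 3 + 1 = 22
WMA = 5945 / 22 = 270.23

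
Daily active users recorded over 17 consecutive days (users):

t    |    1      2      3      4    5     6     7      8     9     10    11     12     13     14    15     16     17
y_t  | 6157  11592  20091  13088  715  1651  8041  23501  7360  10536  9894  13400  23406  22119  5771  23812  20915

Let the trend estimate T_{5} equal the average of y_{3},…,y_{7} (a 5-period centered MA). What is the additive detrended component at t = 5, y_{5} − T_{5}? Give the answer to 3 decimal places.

Trend T_5 = (20091 + 13088 + 715 + 1651 + 8041) / 5 = 43586/5 = 8717.20000
Detrended value: 715 − 8717.20000 = -8002.200

-8002.200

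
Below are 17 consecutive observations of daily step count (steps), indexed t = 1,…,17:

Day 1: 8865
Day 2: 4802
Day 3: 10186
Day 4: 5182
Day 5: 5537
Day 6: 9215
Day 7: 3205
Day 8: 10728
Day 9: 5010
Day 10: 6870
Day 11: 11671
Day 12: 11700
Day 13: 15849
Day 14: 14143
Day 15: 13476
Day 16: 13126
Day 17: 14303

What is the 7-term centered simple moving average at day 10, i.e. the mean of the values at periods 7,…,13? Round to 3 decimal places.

Sum of periods 7–13: 3205 + 10728 + 5010 + 6870 + 11671 + 11700 + 15849 = 65033
Divide by 7: 65033 / 7 = 9290.429

9290.429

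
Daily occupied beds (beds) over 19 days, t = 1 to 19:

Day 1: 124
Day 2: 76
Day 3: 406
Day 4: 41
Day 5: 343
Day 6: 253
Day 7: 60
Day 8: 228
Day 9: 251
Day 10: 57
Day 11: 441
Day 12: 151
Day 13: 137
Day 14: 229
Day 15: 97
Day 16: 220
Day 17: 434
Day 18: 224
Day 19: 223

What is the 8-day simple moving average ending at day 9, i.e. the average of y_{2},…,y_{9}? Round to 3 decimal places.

Sum of periods 2–9: 76 + 406 + 41 + 343 + 253 + 60 + 228 + 251 = 1658
Divide by 8: 1658 / 8 = 207.250

207.250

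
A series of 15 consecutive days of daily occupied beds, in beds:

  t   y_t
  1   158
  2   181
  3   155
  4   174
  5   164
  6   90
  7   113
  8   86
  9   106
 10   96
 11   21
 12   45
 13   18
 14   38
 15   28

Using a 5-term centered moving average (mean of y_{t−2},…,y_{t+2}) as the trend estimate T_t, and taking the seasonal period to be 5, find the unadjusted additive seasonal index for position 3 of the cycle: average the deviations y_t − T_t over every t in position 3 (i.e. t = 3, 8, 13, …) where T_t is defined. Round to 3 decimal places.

-11.867

Season position 3 occurs at t = 3, 8, 13 (where T_t is defined).
t=3: T_3 = 166.40000; y_3 − T_3 = 155 − 166.40000 = -11.40000
t=8: T_8 = 98.20000; y_8 − T_8 = 86 − 98.20000 = -12.20000
t=13: T_13 = 30.00000; y_13 − T_13 = 18 − 30.00000 = -12.00000
Mean deviation: (-11.40000 + -12.20000 + -12.00000) / 3 = -11.867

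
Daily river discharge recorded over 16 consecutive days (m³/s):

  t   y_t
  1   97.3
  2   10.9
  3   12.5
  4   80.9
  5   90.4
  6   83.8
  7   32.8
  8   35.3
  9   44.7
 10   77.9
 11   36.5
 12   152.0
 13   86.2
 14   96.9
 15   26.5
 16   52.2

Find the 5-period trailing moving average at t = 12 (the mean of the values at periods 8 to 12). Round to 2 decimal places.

69.28

Sum of periods 8–12: 35.3 + 44.7 + 77.9 + 36.5 + 152.0 = 346.4
Divide by 5: 346.4 / 5 = 69.28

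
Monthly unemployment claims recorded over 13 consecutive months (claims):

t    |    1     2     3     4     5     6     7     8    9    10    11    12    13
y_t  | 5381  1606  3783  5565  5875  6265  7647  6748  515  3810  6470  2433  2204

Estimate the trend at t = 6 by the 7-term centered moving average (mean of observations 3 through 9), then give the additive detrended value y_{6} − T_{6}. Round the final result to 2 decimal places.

Trend T_6 = (3783 + 5565 + 5875 + 6265 + 7647 + 6748 + 515) / 7 = 36398/7 = 5199.7143
Detrended value: 6265 − 5199.7143 = 1065.29

1065.29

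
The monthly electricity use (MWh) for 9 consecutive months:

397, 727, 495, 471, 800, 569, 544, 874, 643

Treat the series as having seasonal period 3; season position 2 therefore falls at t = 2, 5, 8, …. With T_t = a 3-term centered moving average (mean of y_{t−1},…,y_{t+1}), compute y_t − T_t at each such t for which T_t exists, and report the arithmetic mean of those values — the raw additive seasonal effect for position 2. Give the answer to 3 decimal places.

187.000

Season position 2 occurs at t = 2, 5, 8 (where T_t is defined).
t=2: T_2 = 539.66667; y_2 − T_2 = 727 − 539.66667 = 187.33333
t=5: T_5 = 613.33333; y_5 − T_5 = 800 − 613.33333 = 186.66667
t=8: T_8 = 687.00000; y_8 − T_8 = 874 − 687.00000 = 187.00000
Mean deviation: (187.33333 + 186.66667 + 187.00000) / 3 = 187.000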